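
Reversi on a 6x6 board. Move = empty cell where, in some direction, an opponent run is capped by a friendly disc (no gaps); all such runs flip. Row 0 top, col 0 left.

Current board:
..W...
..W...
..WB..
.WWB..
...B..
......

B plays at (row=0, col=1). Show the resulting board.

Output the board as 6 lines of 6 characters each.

Place B at (0,1); scan 8 dirs for brackets.
Dir NW: edge -> no flip
Dir N: edge -> no flip
Dir NE: edge -> no flip
Dir W: first cell '.' (not opp) -> no flip
Dir E: opp run (0,2), next='.' -> no flip
Dir SW: first cell '.' (not opp) -> no flip
Dir S: first cell '.' (not opp) -> no flip
Dir SE: opp run (1,2) capped by B -> flip
All flips: (1,2)

Answer: .BW...
..B...
..WB..
.WWB..
...B..
......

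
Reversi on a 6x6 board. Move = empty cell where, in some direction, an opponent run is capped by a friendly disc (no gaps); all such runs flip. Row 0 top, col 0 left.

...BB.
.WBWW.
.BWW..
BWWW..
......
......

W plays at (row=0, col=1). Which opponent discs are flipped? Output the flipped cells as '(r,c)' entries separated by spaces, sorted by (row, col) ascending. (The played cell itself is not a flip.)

Answer: (1,2)

Derivation:
Dir NW: edge -> no flip
Dir N: edge -> no flip
Dir NE: edge -> no flip
Dir W: first cell '.' (not opp) -> no flip
Dir E: first cell '.' (not opp) -> no flip
Dir SW: first cell '.' (not opp) -> no flip
Dir S: first cell 'W' (not opp) -> no flip
Dir SE: opp run (1,2) capped by W -> flip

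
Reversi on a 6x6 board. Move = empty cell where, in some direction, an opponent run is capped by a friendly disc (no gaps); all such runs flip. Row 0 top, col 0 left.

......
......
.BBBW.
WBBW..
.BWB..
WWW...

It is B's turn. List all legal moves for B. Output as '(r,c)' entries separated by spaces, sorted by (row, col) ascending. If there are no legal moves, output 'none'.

Answer: (2,5) (3,4) (4,4) (5,3)

Derivation:
(1,3): no bracket -> illegal
(1,4): no bracket -> illegal
(1,5): no bracket -> illegal
(2,0): no bracket -> illegal
(2,5): flips 1 -> legal
(3,4): flips 1 -> legal
(3,5): no bracket -> illegal
(4,0): no bracket -> illegal
(4,4): flips 1 -> legal
(5,3): flips 1 -> legal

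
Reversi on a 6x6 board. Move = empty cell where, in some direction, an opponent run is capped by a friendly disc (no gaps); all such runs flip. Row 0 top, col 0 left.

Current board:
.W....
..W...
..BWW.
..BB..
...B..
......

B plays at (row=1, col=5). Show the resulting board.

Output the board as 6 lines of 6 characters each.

Answer: .W....
..W..B
..BWB.
..BB..
...B..
......

Derivation:
Place B at (1,5); scan 8 dirs for brackets.
Dir NW: first cell '.' (not opp) -> no flip
Dir N: first cell '.' (not opp) -> no flip
Dir NE: edge -> no flip
Dir W: first cell '.' (not opp) -> no flip
Dir E: edge -> no flip
Dir SW: opp run (2,4) capped by B -> flip
Dir S: first cell '.' (not opp) -> no flip
Dir SE: edge -> no flip
All flips: (2,4)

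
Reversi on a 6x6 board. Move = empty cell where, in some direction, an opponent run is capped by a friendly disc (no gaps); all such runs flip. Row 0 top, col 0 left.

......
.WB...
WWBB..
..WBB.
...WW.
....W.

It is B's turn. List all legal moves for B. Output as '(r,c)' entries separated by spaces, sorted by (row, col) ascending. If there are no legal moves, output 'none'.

(0,0): flips 1 -> legal
(0,1): no bracket -> illegal
(0,2): no bracket -> illegal
(1,0): flips 1 -> legal
(3,0): flips 1 -> legal
(3,1): flips 1 -> legal
(3,5): no bracket -> illegal
(4,1): flips 1 -> legal
(4,2): flips 1 -> legal
(4,5): no bracket -> illegal
(5,2): flips 1 -> legal
(5,3): flips 1 -> legal
(5,5): flips 1 -> legal

Answer: (0,0) (1,0) (3,0) (3,1) (4,1) (4,2) (5,2) (5,3) (5,5)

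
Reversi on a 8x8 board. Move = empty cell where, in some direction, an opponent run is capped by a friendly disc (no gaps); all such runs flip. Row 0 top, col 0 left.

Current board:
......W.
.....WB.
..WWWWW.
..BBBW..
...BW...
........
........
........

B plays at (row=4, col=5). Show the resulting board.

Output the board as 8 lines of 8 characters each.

Answer: ......W.
.....WB.
..WWWWW.
..BBBW..
...BBB..
........
........
........

Derivation:
Place B at (4,5); scan 8 dirs for brackets.
Dir NW: first cell 'B' (not opp) -> no flip
Dir N: opp run (3,5) (2,5) (1,5), next='.' -> no flip
Dir NE: first cell '.' (not opp) -> no flip
Dir W: opp run (4,4) capped by B -> flip
Dir E: first cell '.' (not opp) -> no flip
Dir SW: first cell '.' (not opp) -> no flip
Dir S: first cell '.' (not opp) -> no flip
Dir SE: first cell '.' (not opp) -> no flip
All flips: (4,4)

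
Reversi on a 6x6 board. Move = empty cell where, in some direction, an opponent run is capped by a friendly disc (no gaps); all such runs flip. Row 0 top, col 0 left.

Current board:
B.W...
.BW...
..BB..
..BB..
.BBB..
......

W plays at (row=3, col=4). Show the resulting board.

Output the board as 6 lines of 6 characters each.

Place W at (3,4); scan 8 dirs for brackets.
Dir NW: opp run (2,3) capped by W -> flip
Dir N: first cell '.' (not opp) -> no flip
Dir NE: first cell '.' (not opp) -> no flip
Dir W: opp run (3,3) (3,2), next='.' -> no flip
Dir E: first cell '.' (not opp) -> no flip
Dir SW: opp run (4,3), next='.' -> no flip
Dir S: first cell '.' (not opp) -> no flip
Dir SE: first cell '.' (not opp) -> no flip
All flips: (2,3)

Answer: B.W...
.BW...
..BW..
..BBW.
.BBB..
......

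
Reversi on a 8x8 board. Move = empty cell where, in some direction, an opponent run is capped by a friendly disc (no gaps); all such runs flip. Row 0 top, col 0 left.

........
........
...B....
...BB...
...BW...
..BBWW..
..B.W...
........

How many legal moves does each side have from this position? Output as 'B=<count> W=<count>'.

Answer: B=7 W=6

Derivation:
-- B to move --
(3,5): flips 1 -> legal
(4,5): flips 1 -> legal
(4,6): no bracket -> illegal
(5,6): flips 2 -> legal
(6,3): no bracket -> illegal
(6,5): flips 1 -> legal
(6,6): flips 2 -> legal
(7,3): no bracket -> illegal
(7,4): flips 3 -> legal
(7,5): flips 1 -> legal
B mobility = 7
-- W to move --
(1,2): no bracket -> illegal
(1,3): no bracket -> illegal
(1,4): no bracket -> illegal
(2,2): flips 1 -> legal
(2,4): flips 1 -> legal
(2,5): no bracket -> illegal
(3,2): flips 1 -> legal
(3,5): no bracket -> illegal
(4,1): no bracket -> illegal
(4,2): flips 2 -> legal
(4,5): no bracket -> illegal
(5,1): flips 2 -> legal
(6,1): no bracket -> illegal
(6,3): no bracket -> illegal
(7,1): flips 2 -> legal
(7,2): no bracket -> illegal
(7,3): no bracket -> illegal
W mobility = 6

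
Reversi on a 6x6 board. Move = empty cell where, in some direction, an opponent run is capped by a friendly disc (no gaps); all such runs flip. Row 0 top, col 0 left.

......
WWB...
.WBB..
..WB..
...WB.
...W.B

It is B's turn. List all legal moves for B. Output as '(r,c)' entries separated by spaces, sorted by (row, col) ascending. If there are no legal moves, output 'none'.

(0,0): flips 1 -> legal
(0,1): no bracket -> illegal
(0,2): no bracket -> illegal
(2,0): flips 1 -> legal
(3,0): flips 1 -> legal
(3,1): flips 1 -> legal
(3,4): no bracket -> illegal
(4,1): flips 1 -> legal
(4,2): flips 2 -> legal
(5,2): no bracket -> illegal
(5,4): no bracket -> illegal

Answer: (0,0) (2,0) (3,0) (3,1) (4,1) (4,2)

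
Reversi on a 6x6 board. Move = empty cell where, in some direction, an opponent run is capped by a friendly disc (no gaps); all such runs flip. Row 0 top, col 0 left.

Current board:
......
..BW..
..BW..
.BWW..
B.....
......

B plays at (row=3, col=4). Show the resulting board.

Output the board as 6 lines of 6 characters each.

Place B at (3,4); scan 8 dirs for brackets.
Dir NW: opp run (2,3) capped by B -> flip
Dir N: first cell '.' (not opp) -> no flip
Dir NE: first cell '.' (not opp) -> no flip
Dir W: opp run (3,3) (3,2) capped by B -> flip
Dir E: first cell '.' (not opp) -> no flip
Dir SW: first cell '.' (not opp) -> no flip
Dir S: first cell '.' (not opp) -> no flip
Dir SE: first cell '.' (not opp) -> no flip
All flips: (2,3) (3,2) (3,3)

Answer: ......
..BW..
..BB..
.BBBB.
B.....
......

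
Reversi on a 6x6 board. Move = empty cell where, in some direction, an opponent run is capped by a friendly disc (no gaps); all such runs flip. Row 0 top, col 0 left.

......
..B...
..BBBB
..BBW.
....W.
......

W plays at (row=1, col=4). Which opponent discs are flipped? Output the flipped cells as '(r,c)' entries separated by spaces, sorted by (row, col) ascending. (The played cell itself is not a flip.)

Dir NW: first cell '.' (not opp) -> no flip
Dir N: first cell '.' (not opp) -> no flip
Dir NE: first cell '.' (not opp) -> no flip
Dir W: first cell '.' (not opp) -> no flip
Dir E: first cell '.' (not opp) -> no flip
Dir SW: opp run (2,3) (3,2), next='.' -> no flip
Dir S: opp run (2,4) capped by W -> flip
Dir SE: opp run (2,5), next=edge -> no flip

Answer: (2,4)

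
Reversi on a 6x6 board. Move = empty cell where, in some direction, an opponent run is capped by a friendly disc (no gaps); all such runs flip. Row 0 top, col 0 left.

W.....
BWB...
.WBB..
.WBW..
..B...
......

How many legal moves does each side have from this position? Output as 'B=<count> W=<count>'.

Answer: B=7 W=7

Derivation:
-- B to move --
(0,1): no bracket -> illegal
(0,2): no bracket -> illegal
(2,0): flips 2 -> legal
(2,4): flips 1 -> legal
(3,0): flips 2 -> legal
(3,4): flips 1 -> legal
(4,0): flips 1 -> legal
(4,1): no bracket -> illegal
(4,3): flips 1 -> legal
(4,4): flips 1 -> legal
B mobility = 7
-- W to move --
(0,1): no bracket -> illegal
(0,2): no bracket -> illegal
(0,3): flips 1 -> legal
(1,3): flips 3 -> legal
(1,4): no bracket -> illegal
(2,0): flips 1 -> legal
(2,4): flips 2 -> legal
(3,4): no bracket -> illegal
(4,1): no bracket -> illegal
(4,3): flips 1 -> legal
(5,1): flips 1 -> legal
(5,2): no bracket -> illegal
(5,3): flips 1 -> legal
W mobility = 7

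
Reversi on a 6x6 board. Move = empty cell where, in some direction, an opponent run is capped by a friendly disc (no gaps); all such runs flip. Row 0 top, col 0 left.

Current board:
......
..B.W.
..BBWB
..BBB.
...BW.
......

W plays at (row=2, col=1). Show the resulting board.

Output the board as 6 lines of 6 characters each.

Place W at (2,1); scan 8 dirs for brackets.
Dir NW: first cell '.' (not opp) -> no flip
Dir N: first cell '.' (not opp) -> no flip
Dir NE: opp run (1,2), next='.' -> no flip
Dir W: first cell '.' (not opp) -> no flip
Dir E: opp run (2,2) (2,3) capped by W -> flip
Dir SW: first cell '.' (not opp) -> no flip
Dir S: first cell '.' (not opp) -> no flip
Dir SE: opp run (3,2) (4,3), next='.' -> no flip
All flips: (2,2) (2,3)

Answer: ......
..B.W.
.WWWWB
..BBB.
...BW.
......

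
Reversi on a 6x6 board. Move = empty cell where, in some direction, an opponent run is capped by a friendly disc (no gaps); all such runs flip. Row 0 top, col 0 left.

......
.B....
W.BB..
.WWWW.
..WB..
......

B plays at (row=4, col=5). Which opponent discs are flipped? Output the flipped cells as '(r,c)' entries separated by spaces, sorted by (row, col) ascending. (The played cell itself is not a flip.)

Dir NW: opp run (3,4) capped by B -> flip
Dir N: first cell '.' (not opp) -> no flip
Dir NE: edge -> no flip
Dir W: first cell '.' (not opp) -> no flip
Dir E: edge -> no flip
Dir SW: first cell '.' (not opp) -> no flip
Dir S: first cell '.' (not opp) -> no flip
Dir SE: edge -> no flip

Answer: (3,4)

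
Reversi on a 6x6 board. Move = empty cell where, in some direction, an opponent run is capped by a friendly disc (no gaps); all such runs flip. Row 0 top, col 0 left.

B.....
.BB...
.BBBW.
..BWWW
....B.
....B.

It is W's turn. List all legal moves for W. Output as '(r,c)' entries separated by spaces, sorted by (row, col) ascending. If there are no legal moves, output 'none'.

Answer: (0,1) (1,3) (2,0) (3,1) (5,3) (5,5)

Derivation:
(0,1): flips 2 -> legal
(0,2): no bracket -> illegal
(0,3): no bracket -> illegal
(1,0): no bracket -> illegal
(1,3): flips 1 -> legal
(1,4): no bracket -> illegal
(2,0): flips 3 -> legal
(3,0): no bracket -> illegal
(3,1): flips 1 -> legal
(4,1): no bracket -> illegal
(4,2): no bracket -> illegal
(4,3): no bracket -> illegal
(4,5): no bracket -> illegal
(5,3): flips 1 -> legal
(5,5): flips 1 -> legal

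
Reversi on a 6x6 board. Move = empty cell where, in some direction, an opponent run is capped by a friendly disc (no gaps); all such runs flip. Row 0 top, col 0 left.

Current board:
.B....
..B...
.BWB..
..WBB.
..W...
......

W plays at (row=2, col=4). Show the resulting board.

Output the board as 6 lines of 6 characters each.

Answer: .B....
..B...
.BWWW.
..WWB.
..W...
......

Derivation:
Place W at (2,4); scan 8 dirs for brackets.
Dir NW: first cell '.' (not opp) -> no flip
Dir N: first cell '.' (not opp) -> no flip
Dir NE: first cell '.' (not opp) -> no flip
Dir W: opp run (2,3) capped by W -> flip
Dir E: first cell '.' (not opp) -> no flip
Dir SW: opp run (3,3) capped by W -> flip
Dir S: opp run (3,4), next='.' -> no flip
Dir SE: first cell '.' (not opp) -> no flip
All flips: (2,3) (3,3)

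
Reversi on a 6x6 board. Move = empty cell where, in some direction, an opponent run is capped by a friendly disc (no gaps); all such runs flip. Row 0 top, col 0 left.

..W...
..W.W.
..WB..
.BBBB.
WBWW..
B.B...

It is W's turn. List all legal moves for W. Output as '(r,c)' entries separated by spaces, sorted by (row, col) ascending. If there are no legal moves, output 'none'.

(1,3): flips 2 -> legal
(2,0): flips 1 -> legal
(2,1): flips 1 -> legal
(2,4): flips 2 -> legal
(2,5): flips 1 -> legal
(3,0): no bracket -> illegal
(3,5): no bracket -> illegal
(4,4): flips 1 -> legal
(4,5): flips 2 -> legal
(5,1): no bracket -> illegal
(5,3): no bracket -> illegal

Answer: (1,3) (2,0) (2,1) (2,4) (2,5) (4,4) (4,5)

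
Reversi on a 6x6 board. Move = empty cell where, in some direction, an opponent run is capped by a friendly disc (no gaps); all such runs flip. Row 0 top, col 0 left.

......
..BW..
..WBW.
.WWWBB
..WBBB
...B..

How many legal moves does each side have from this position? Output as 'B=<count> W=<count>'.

-- B to move --
(0,2): flips 2 -> legal
(0,3): flips 1 -> legal
(0,4): no bracket -> illegal
(1,1): flips 2 -> legal
(1,4): flips 2 -> legal
(1,5): no bracket -> illegal
(2,0): flips 2 -> legal
(2,1): flips 2 -> legal
(2,5): flips 1 -> legal
(3,0): flips 3 -> legal
(4,0): no bracket -> illegal
(4,1): flips 2 -> legal
(5,1): no bracket -> illegal
(5,2): flips 3 -> legal
B mobility = 10
-- W to move --
(0,1): no bracket -> illegal
(0,2): flips 1 -> legal
(0,3): no bracket -> illegal
(1,1): flips 1 -> legal
(1,4): flips 1 -> legal
(2,1): no bracket -> illegal
(2,5): no bracket -> illegal
(5,2): no bracket -> illegal
(5,4): flips 3 -> legal
(5,5): flips 1 -> legal
W mobility = 5

Answer: B=10 W=5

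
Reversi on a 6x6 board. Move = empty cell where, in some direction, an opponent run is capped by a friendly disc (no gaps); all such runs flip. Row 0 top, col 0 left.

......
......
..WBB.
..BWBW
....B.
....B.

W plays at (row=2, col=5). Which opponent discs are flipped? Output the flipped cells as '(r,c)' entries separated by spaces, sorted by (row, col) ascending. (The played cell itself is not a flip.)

Answer: (2,3) (2,4)

Derivation:
Dir NW: first cell '.' (not opp) -> no flip
Dir N: first cell '.' (not opp) -> no flip
Dir NE: edge -> no flip
Dir W: opp run (2,4) (2,3) capped by W -> flip
Dir E: edge -> no flip
Dir SW: opp run (3,4), next='.' -> no flip
Dir S: first cell 'W' (not opp) -> no flip
Dir SE: edge -> no flip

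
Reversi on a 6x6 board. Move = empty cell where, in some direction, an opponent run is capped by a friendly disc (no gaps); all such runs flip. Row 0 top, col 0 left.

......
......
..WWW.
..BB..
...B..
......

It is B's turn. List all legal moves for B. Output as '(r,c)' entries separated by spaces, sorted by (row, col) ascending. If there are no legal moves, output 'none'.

(1,1): flips 1 -> legal
(1,2): flips 1 -> legal
(1,3): flips 1 -> legal
(1,4): flips 1 -> legal
(1,5): flips 1 -> legal
(2,1): no bracket -> illegal
(2,5): no bracket -> illegal
(3,1): no bracket -> illegal
(3,4): no bracket -> illegal
(3,5): no bracket -> illegal

Answer: (1,1) (1,2) (1,3) (1,4) (1,5)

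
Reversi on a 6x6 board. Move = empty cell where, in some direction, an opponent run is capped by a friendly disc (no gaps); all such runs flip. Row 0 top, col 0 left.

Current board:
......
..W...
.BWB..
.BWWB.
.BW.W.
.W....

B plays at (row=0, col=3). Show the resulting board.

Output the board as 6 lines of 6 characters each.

Place B at (0,3); scan 8 dirs for brackets.
Dir NW: edge -> no flip
Dir N: edge -> no flip
Dir NE: edge -> no flip
Dir W: first cell '.' (not opp) -> no flip
Dir E: first cell '.' (not opp) -> no flip
Dir SW: opp run (1,2) capped by B -> flip
Dir S: first cell '.' (not opp) -> no flip
Dir SE: first cell '.' (not opp) -> no flip
All flips: (1,2)

Answer: ...B..
..B...
.BWB..
.BWWB.
.BW.W.
.W....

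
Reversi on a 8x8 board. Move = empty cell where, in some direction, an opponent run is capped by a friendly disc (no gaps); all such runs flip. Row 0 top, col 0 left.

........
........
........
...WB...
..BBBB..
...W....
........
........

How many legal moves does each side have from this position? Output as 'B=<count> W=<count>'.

Answer: B=7 W=4

Derivation:
-- B to move --
(2,2): flips 1 -> legal
(2,3): flips 1 -> legal
(2,4): flips 1 -> legal
(3,2): flips 1 -> legal
(5,2): no bracket -> illegal
(5,4): no bracket -> illegal
(6,2): flips 1 -> legal
(6,3): flips 1 -> legal
(6,4): flips 1 -> legal
B mobility = 7
-- W to move --
(2,3): no bracket -> illegal
(2,4): no bracket -> illegal
(2,5): no bracket -> illegal
(3,1): flips 1 -> legal
(3,2): no bracket -> illegal
(3,5): flips 2 -> legal
(3,6): no bracket -> illegal
(4,1): no bracket -> illegal
(4,6): no bracket -> illegal
(5,1): flips 1 -> legal
(5,2): no bracket -> illegal
(5,4): no bracket -> illegal
(5,5): flips 1 -> legal
(5,6): no bracket -> illegal
W mobility = 4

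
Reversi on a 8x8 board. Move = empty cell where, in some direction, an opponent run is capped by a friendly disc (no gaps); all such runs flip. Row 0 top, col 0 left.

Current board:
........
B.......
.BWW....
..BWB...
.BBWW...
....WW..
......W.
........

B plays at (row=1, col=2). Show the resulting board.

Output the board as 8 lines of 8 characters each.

Answer: ........
B.B.....
.BBB....
..BWB...
.BBWW...
....WW..
......W.
........

Derivation:
Place B at (1,2); scan 8 dirs for brackets.
Dir NW: first cell '.' (not opp) -> no flip
Dir N: first cell '.' (not opp) -> no flip
Dir NE: first cell '.' (not opp) -> no flip
Dir W: first cell '.' (not opp) -> no flip
Dir E: first cell '.' (not opp) -> no flip
Dir SW: first cell 'B' (not opp) -> no flip
Dir S: opp run (2,2) capped by B -> flip
Dir SE: opp run (2,3) capped by B -> flip
All flips: (2,2) (2,3)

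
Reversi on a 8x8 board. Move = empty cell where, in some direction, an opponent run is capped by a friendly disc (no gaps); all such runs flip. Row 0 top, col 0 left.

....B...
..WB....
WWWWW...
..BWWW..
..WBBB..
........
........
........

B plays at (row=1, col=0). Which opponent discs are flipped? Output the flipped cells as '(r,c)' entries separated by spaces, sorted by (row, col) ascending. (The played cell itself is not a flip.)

Dir NW: edge -> no flip
Dir N: first cell '.' (not opp) -> no flip
Dir NE: first cell '.' (not opp) -> no flip
Dir W: edge -> no flip
Dir E: first cell '.' (not opp) -> no flip
Dir SW: edge -> no flip
Dir S: opp run (2,0), next='.' -> no flip
Dir SE: opp run (2,1) capped by B -> flip

Answer: (2,1)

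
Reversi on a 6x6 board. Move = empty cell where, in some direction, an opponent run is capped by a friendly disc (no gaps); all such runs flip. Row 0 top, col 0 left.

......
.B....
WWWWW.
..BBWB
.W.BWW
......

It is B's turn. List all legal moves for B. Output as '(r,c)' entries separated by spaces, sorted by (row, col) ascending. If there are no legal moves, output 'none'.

(1,0): flips 1 -> legal
(1,2): flips 1 -> legal
(1,3): flips 2 -> legal
(1,4): flips 1 -> legal
(1,5): flips 1 -> legal
(2,5): flips 1 -> legal
(3,0): no bracket -> illegal
(3,1): flips 1 -> legal
(4,0): no bracket -> illegal
(4,2): no bracket -> illegal
(5,0): flips 1 -> legal
(5,1): no bracket -> illegal
(5,2): no bracket -> illegal
(5,3): flips 1 -> legal
(5,4): no bracket -> illegal
(5,5): flips 2 -> legal

Answer: (1,0) (1,2) (1,3) (1,4) (1,5) (2,5) (3,1) (5,0) (5,3) (5,5)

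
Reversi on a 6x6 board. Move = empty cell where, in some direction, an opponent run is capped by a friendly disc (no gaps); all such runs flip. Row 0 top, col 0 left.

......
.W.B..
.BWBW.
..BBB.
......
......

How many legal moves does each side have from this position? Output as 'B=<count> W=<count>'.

-- B to move --
(0,0): flips 2 -> legal
(0,1): flips 1 -> legal
(0,2): no bracket -> illegal
(1,0): no bracket -> illegal
(1,2): flips 1 -> legal
(1,4): flips 1 -> legal
(1,5): flips 1 -> legal
(2,0): no bracket -> illegal
(2,5): flips 1 -> legal
(3,1): flips 1 -> legal
(3,5): flips 1 -> legal
B mobility = 8
-- W to move --
(0,2): flips 1 -> legal
(0,3): no bracket -> illegal
(0,4): flips 1 -> legal
(1,0): no bracket -> illegal
(1,2): no bracket -> illegal
(1,4): no bracket -> illegal
(2,0): flips 1 -> legal
(2,5): no bracket -> illegal
(3,0): no bracket -> illegal
(3,1): flips 1 -> legal
(3,5): no bracket -> illegal
(4,1): no bracket -> illegal
(4,2): flips 2 -> legal
(4,3): no bracket -> illegal
(4,4): flips 2 -> legal
(4,5): no bracket -> illegal
W mobility = 6

Answer: B=8 W=6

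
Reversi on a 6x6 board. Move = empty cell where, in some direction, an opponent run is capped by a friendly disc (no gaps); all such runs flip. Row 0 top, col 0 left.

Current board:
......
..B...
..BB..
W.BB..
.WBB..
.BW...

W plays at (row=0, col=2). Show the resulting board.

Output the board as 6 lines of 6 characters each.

Place W at (0,2); scan 8 dirs for brackets.
Dir NW: edge -> no flip
Dir N: edge -> no flip
Dir NE: edge -> no flip
Dir W: first cell '.' (not opp) -> no flip
Dir E: first cell '.' (not opp) -> no flip
Dir SW: first cell '.' (not opp) -> no flip
Dir S: opp run (1,2) (2,2) (3,2) (4,2) capped by W -> flip
Dir SE: first cell '.' (not opp) -> no flip
All flips: (1,2) (2,2) (3,2) (4,2)

Answer: ..W...
..W...
..WB..
W.WB..
.WWB..
.BW...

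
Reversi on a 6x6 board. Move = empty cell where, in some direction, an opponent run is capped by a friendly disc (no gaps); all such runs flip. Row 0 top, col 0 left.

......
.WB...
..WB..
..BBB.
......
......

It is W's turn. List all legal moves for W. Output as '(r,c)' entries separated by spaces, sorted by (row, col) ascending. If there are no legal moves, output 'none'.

Answer: (0,2) (1,3) (2,4) (4,2) (4,4)

Derivation:
(0,1): no bracket -> illegal
(0,2): flips 1 -> legal
(0,3): no bracket -> illegal
(1,3): flips 1 -> legal
(1,4): no bracket -> illegal
(2,1): no bracket -> illegal
(2,4): flips 1 -> legal
(2,5): no bracket -> illegal
(3,1): no bracket -> illegal
(3,5): no bracket -> illegal
(4,1): no bracket -> illegal
(4,2): flips 1 -> legal
(4,3): no bracket -> illegal
(4,4): flips 1 -> legal
(4,5): no bracket -> illegal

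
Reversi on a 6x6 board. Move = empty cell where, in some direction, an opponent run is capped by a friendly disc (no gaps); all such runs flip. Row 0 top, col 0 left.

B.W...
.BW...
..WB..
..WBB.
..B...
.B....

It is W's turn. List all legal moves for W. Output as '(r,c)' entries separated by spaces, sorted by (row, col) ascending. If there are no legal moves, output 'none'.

Answer: (1,0) (1,4) (2,0) (2,4) (3,5) (4,4) (4,5) (5,2)

Derivation:
(0,1): no bracket -> illegal
(1,0): flips 1 -> legal
(1,3): no bracket -> illegal
(1,4): flips 1 -> legal
(2,0): flips 1 -> legal
(2,1): no bracket -> illegal
(2,4): flips 1 -> legal
(2,5): no bracket -> illegal
(3,1): no bracket -> illegal
(3,5): flips 2 -> legal
(4,0): no bracket -> illegal
(4,1): no bracket -> illegal
(4,3): no bracket -> illegal
(4,4): flips 1 -> legal
(4,5): flips 2 -> legal
(5,0): no bracket -> illegal
(5,2): flips 1 -> legal
(5,3): no bracket -> illegal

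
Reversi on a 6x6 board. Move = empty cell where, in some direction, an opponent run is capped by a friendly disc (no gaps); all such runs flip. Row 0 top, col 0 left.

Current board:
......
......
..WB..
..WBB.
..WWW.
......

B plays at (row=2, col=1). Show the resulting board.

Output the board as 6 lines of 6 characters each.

Place B at (2,1); scan 8 dirs for brackets.
Dir NW: first cell '.' (not opp) -> no flip
Dir N: first cell '.' (not opp) -> no flip
Dir NE: first cell '.' (not opp) -> no flip
Dir W: first cell '.' (not opp) -> no flip
Dir E: opp run (2,2) capped by B -> flip
Dir SW: first cell '.' (not opp) -> no flip
Dir S: first cell '.' (not opp) -> no flip
Dir SE: opp run (3,2) (4,3), next='.' -> no flip
All flips: (2,2)

Answer: ......
......
.BBB..
..WBB.
..WWW.
......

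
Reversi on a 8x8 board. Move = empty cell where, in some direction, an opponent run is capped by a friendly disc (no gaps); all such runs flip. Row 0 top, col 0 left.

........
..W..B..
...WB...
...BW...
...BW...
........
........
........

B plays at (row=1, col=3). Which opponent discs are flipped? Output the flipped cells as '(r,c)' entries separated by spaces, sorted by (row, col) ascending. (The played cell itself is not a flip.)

Dir NW: first cell '.' (not opp) -> no flip
Dir N: first cell '.' (not opp) -> no flip
Dir NE: first cell '.' (not opp) -> no flip
Dir W: opp run (1,2), next='.' -> no flip
Dir E: first cell '.' (not opp) -> no flip
Dir SW: first cell '.' (not opp) -> no flip
Dir S: opp run (2,3) capped by B -> flip
Dir SE: first cell 'B' (not opp) -> no flip

Answer: (2,3)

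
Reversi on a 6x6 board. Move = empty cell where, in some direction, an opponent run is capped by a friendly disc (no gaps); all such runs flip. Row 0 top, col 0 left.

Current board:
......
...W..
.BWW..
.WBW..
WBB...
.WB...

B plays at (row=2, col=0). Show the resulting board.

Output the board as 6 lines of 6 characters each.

Answer: ......
...W..
BBWW..
.BBW..
WBB...
.WB...

Derivation:
Place B at (2,0); scan 8 dirs for brackets.
Dir NW: edge -> no flip
Dir N: first cell '.' (not opp) -> no flip
Dir NE: first cell '.' (not opp) -> no flip
Dir W: edge -> no flip
Dir E: first cell 'B' (not opp) -> no flip
Dir SW: edge -> no flip
Dir S: first cell '.' (not opp) -> no flip
Dir SE: opp run (3,1) capped by B -> flip
All flips: (3,1)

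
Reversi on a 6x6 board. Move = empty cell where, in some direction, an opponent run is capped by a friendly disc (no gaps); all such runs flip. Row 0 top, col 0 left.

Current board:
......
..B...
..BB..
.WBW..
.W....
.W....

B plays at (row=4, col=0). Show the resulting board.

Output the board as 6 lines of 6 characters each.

Place B at (4,0); scan 8 dirs for brackets.
Dir NW: edge -> no flip
Dir N: first cell '.' (not opp) -> no flip
Dir NE: opp run (3,1) capped by B -> flip
Dir W: edge -> no flip
Dir E: opp run (4,1), next='.' -> no flip
Dir SW: edge -> no flip
Dir S: first cell '.' (not opp) -> no flip
Dir SE: opp run (5,1), next=edge -> no flip
All flips: (3,1)

Answer: ......
..B...
..BB..
.BBW..
BW....
.W....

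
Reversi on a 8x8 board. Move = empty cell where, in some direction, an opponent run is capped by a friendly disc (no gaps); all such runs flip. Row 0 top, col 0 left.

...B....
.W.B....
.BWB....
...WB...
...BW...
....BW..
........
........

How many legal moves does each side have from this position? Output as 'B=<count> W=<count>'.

Answer: B=5 W=8

Derivation:
-- B to move --
(0,0): no bracket -> illegal
(0,1): flips 1 -> legal
(0,2): no bracket -> illegal
(1,0): no bracket -> illegal
(1,2): no bracket -> illegal
(2,0): no bracket -> illegal
(2,4): no bracket -> illegal
(3,1): flips 1 -> legal
(3,2): flips 1 -> legal
(3,5): no bracket -> illegal
(4,2): no bracket -> illegal
(4,5): flips 1 -> legal
(4,6): no bracket -> illegal
(5,3): no bracket -> illegal
(5,6): flips 1 -> legal
(6,4): no bracket -> illegal
(6,5): no bracket -> illegal
(6,6): no bracket -> illegal
B mobility = 5
-- W to move --
(0,2): no bracket -> illegal
(0,4): flips 1 -> legal
(1,0): no bracket -> illegal
(1,2): no bracket -> illegal
(1,4): no bracket -> illegal
(2,0): flips 1 -> legal
(2,4): flips 2 -> legal
(2,5): no bracket -> illegal
(3,0): no bracket -> illegal
(3,1): flips 1 -> legal
(3,2): no bracket -> illegal
(3,5): flips 1 -> legal
(4,2): flips 1 -> legal
(4,5): no bracket -> illegal
(5,2): no bracket -> illegal
(5,3): flips 2 -> legal
(6,3): no bracket -> illegal
(6,4): flips 1 -> legal
(6,5): no bracket -> illegal
W mobility = 8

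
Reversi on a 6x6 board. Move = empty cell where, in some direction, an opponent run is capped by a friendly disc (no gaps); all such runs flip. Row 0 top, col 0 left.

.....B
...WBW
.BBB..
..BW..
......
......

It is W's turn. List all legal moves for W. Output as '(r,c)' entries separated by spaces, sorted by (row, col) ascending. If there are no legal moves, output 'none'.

(0,3): no bracket -> illegal
(0,4): no bracket -> illegal
(1,0): no bracket -> illegal
(1,1): flips 1 -> legal
(1,2): no bracket -> illegal
(2,0): no bracket -> illegal
(2,4): no bracket -> illegal
(2,5): no bracket -> illegal
(3,0): no bracket -> illegal
(3,1): flips 2 -> legal
(3,4): no bracket -> illegal
(4,1): no bracket -> illegal
(4,2): no bracket -> illegal
(4,3): no bracket -> illegal

Answer: (1,1) (3,1)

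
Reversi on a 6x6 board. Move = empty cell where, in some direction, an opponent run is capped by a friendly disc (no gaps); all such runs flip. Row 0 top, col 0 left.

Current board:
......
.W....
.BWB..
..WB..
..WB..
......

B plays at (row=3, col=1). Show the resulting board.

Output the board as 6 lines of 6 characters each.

Answer: ......
.W....
.BWB..
.BBB..
..WB..
......

Derivation:
Place B at (3,1); scan 8 dirs for brackets.
Dir NW: first cell '.' (not opp) -> no flip
Dir N: first cell 'B' (not opp) -> no flip
Dir NE: opp run (2,2), next='.' -> no flip
Dir W: first cell '.' (not opp) -> no flip
Dir E: opp run (3,2) capped by B -> flip
Dir SW: first cell '.' (not opp) -> no flip
Dir S: first cell '.' (not opp) -> no flip
Dir SE: opp run (4,2), next='.' -> no flip
All flips: (3,2)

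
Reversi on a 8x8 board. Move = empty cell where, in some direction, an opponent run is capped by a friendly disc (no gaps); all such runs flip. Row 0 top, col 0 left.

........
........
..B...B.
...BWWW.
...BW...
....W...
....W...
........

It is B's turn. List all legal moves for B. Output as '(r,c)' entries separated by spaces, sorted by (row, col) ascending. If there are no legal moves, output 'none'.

(2,3): no bracket -> illegal
(2,4): no bracket -> illegal
(2,5): flips 1 -> legal
(2,7): no bracket -> illegal
(3,7): flips 3 -> legal
(4,5): flips 1 -> legal
(4,6): flips 1 -> legal
(4,7): no bracket -> illegal
(5,3): flips 2 -> legal
(5,5): flips 1 -> legal
(6,3): no bracket -> illegal
(6,5): flips 1 -> legal
(7,3): no bracket -> illegal
(7,4): no bracket -> illegal
(7,5): no bracket -> illegal

Answer: (2,5) (3,7) (4,5) (4,6) (5,3) (5,5) (6,5)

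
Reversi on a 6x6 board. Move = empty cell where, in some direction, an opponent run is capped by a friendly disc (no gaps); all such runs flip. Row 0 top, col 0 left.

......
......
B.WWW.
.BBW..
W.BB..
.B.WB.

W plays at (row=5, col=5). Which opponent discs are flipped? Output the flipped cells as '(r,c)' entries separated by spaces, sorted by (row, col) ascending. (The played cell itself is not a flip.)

Dir NW: first cell '.' (not opp) -> no flip
Dir N: first cell '.' (not opp) -> no flip
Dir NE: edge -> no flip
Dir W: opp run (5,4) capped by W -> flip
Dir E: edge -> no flip
Dir SW: edge -> no flip
Dir S: edge -> no flip
Dir SE: edge -> no flip

Answer: (5,4)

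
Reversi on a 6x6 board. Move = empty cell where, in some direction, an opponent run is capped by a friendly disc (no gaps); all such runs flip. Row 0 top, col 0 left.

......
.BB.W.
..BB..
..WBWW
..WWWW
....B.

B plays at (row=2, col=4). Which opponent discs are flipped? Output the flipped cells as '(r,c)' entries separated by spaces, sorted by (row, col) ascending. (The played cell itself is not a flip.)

Answer: (3,4) (4,4)

Derivation:
Dir NW: first cell '.' (not opp) -> no flip
Dir N: opp run (1,4), next='.' -> no flip
Dir NE: first cell '.' (not opp) -> no flip
Dir W: first cell 'B' (not opp) -> no flip
Dir E: first cell '.' (not opp) -> no flip
Dir SW: first cell 'B' (not opp) -> no flip
Dir S: opp run (3,4) (4,4) capped by B -> flip
Dir SE: opp run (3,5), next=edge -> no flip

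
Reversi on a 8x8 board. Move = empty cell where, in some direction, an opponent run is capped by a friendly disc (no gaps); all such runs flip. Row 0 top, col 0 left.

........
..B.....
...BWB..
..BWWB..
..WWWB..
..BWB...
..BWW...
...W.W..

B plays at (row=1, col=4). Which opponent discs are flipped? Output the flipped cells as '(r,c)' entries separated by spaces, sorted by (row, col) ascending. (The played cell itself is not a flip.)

Dir NW: first cell '.' (not opp) -> no flip
Dir N: first cell '.' (not opp) -> no flip
Dir NE: first cell '.' (not opp) -> no flip
Dir W: first cell '.' (not opp) -> no flip
Dir E: first cell '.' (not opp) -> no flip
Dir SW: first cell 'B' (not opp) -> no flip
Dir S: opp run (2,4) (3,4) (4,4) capped by B -> flip
Dir SE: first cell 'B' (not opp) -> no flip

Answer: (2,4) (3,4) (4,4)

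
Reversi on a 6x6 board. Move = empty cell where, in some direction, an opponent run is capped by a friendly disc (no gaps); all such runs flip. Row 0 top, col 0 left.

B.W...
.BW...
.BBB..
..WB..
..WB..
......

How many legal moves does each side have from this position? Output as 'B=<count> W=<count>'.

-- B to move --
(0,1): flips 1 -> legal
(0,3): flips 1 -> legal
(1,3): flips 1 -> legal
(3,1): flips 1 -> legal
(4,1): flips 2 -> legal
(5,1): flips 1 -> legal
(5,2): flips 2 -> legal
(5,3): no bracket -> illegal
B mobility = 7
-- W to move --
(0,1): no bracket -> illegal
(1,0): flips 2 -> legal
(1,3): no bracket -> illegal
(1,4): flips 1 -> legal
(2,0): flips 1 -> legal
(2,4): flips 1 -> legal
(3,0): flips 1 -> legal
(3,1): no bracket -> illegal
(3,4): flips 2 -> legal
(4,4): flips 1 -> legal
(5,2): no bracket -> illegal
(5,3): no bracket -> illegal
(5,4): flips 1 -> legal
W mobility = 8

Answer: B=7 W=8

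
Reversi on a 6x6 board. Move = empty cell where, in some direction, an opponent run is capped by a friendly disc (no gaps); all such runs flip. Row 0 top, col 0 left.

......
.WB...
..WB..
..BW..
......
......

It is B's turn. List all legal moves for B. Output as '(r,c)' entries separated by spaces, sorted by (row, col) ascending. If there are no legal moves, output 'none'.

Answer: (1,0) (2,1) (3,4) (4,3)

Derivation:
(0,0): no bracket -> illegal
(0,1): no bracket -> illegal
(0,2): no bracket -> illegal
(1,0): flips 1 -> legal
(1,3): no bracket -> illegal
(2,0): no bracket -> illegal
(2,1): flips 1 -> legal
(2,4): no bracket -> illegal
(3,1): no bracket -> illegal
(3,4): flips 1 -> legal
(4,2): no bracket -> illegal
(4,3): flips 1 -> legal
(4,4): no bracket -> illegal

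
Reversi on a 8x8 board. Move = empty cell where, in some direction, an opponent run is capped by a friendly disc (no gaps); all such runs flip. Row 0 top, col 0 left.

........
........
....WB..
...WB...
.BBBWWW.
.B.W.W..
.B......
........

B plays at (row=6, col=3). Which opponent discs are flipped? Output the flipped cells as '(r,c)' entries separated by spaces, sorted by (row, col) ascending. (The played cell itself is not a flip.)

Dir NW: first cell '.' (not opp) -> no flip
Dir N: opp run (5,3) capped by B -> flip
Dir NE: first cell '.' (not opp) -> no flip
Dir W: first cell '.' (not opp) -> no flip
Dir E: first cell '.' (not opp) -> no flip
Dir SW: first cell '.' (not opp) -> no flip
Dir S: first cell '.' (not opp) -> no flip
Dir SE: first cell '.' (not opp) -> no flip

Answer: (5,3)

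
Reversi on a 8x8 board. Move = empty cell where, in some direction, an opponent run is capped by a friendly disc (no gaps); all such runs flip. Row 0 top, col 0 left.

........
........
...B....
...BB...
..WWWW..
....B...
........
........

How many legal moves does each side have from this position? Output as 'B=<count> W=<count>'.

Answer: B=7 W=8

Derivation:
-- B to move --
(3,1): no bracket -> illegal
(3,2): flips 1 -> legal
(3,5): no bracket -> illegal
(3,6): flips 1 -> legal
(4,1): no bracket -> illegal
(4,6): no bracket -> illegal
(5,1): flips 1 -> legal
(5,2): flips 1 -> legal
(5,3): flips 1 -> legal
(5,5): flips 1 -> legal
(5,6): flips 1 -> legal
B mobility = 7
-- W to move --
(1,2): flips 2 -> legal
(1,3): flips 2 -> legal
(1,4): no bracket -> illegal
(2,2): flips 1 -> legal
(2,4): flips 2 -> legal
(2,5): flips 1 -> legal
(3,2): no bracket -> illegal
(3,5): no bracket -> illegal
(5,3): no bracket -> illegal
(5,5): no bracket -> illegal
(6,3): flips 1 -> legal
(6,4): flips 1 -> legal
(6,5): flips 1 -> legal
W mobility = 8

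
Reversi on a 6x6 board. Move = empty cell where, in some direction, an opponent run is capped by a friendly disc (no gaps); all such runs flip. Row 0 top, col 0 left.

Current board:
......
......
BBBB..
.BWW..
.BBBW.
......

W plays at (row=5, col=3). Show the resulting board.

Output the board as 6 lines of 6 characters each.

Answer: ......
......
BBBB..
.BWW..
.BBWW.
...W..

Derivation:
Place W at (5,3); scan 8 dirs for brackets.
Dir NW: opp run (4,2) (3,1) (2,0), next=edge -> no flip
Dir N: opp run (4,3) capped by W -> flip
Dir NE: first cell 'W' (not opp) -> no flip
Dir W: first cell '.' (not opp) -> no flip
Dir E: first cell '.' (not opp) -> no flip
Dir SW: edge -> no flip
Dir S: edge -> no flip
Dir SE: edge -> no flip
All flips: (4,3)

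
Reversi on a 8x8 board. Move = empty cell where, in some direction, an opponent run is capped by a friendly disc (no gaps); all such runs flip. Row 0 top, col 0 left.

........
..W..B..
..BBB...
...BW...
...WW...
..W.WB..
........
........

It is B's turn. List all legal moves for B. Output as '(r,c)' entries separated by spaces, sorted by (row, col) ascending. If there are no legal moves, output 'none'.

Answer: (0,1) (0,2) (3,5) (4,5) (5,3) (6,4)

Derivation:
(0,1): flips 1 -> legal
(0,2): flips 1 -> legal
(0,3): no bracket -> illegal
(1,1): no bracket -> illegal
(1,3): no bracket -> illegal
(2,1): no bracket -> illegal
(2,5): no bracket -> illegal
(3,2): no bracket -> illegal
(3,5): flips 1 -> legal
(4,1): no bracket -> illegal
(4,2): no bracket -> illegal
(4,5): flips 1 -> legal
(5,1): no bracket -> illegal
(5,3): flips 2 -> legal
(6,1): no bracket -> illegal
(6,2): no bracket -> illegal
(6,3): no bracket -> illegal
(6,4): flips 3 -> legal
(6,5): no bracket -> illegal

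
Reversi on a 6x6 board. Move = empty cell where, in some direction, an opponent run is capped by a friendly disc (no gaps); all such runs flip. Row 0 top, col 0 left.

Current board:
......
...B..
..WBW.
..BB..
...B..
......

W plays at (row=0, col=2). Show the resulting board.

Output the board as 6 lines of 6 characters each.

Answer: ..W...
...W..
..WBW.
..BB..
...B..
......

Derivation:
Place W at (0,2); scan 8 dirs for brackets.
Dir NW: edge -> no flip
Dir N: edge -> no flip
Dir NE: edge -> no flip
Dir W: first cell '.' (not opp) -> no flip
Dir E: first cell '.' (not opp) -> no flip
Dir SW: first cell '.' (not opp) -> no flip
Dir S: first cell '.' (not opp) -> no flip
Dir SE: opp run (1,3) capped by W -> flip
All flips: (1,3)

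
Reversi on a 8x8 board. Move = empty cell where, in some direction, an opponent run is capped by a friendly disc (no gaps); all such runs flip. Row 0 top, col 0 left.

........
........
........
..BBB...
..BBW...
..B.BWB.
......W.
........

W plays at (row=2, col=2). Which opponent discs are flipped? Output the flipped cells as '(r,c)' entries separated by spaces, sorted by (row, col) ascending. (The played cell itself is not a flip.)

Dir NW: first cell '.' (not opp) -> no flip
Dir N: first cell '.' (not opp) -> no flip
Dir NE: first cell '.' (not opp) -> no flip
Dir W: first cell '.' (not opp) -> no flip
Dir E: first cell '.' (not opp) -> no flip
Dir SW: first cell '.' (not opp) -> no flip
Dir S: opp run (3,2) (4,2) (5,2), next='.' -> no flip
Dir SE: opp run (3,3) capped by W -> flip

Answer: (3,3)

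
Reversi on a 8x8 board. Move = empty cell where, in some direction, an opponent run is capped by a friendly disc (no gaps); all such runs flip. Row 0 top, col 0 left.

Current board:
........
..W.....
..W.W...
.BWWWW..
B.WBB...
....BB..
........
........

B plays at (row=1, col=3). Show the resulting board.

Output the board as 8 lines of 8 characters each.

Place B at (1,3); scan 8 dirs for brackets.
Dir NW: first cell '.' (not opp) -> no flip
Dir N: first cell '.' (not opp) -> no flip
Dir NE: first cell '.' (not opp) -> no flip
Dir W: opp run (1,2), next='.' -> no flip
Dir E: first cell '.' (not opp) -> no flip
Dir SW: opp run (2,2) capped by B -> flip
Dir S: first cell '.' (not opp) -> no flip
Dir SE: opp run (2,4) (3,5), next='.' -> no flip
All flips: (2,2)

Answer: ........
..WB....
..B.W...
.BWWWW..
B.WBB...
....BB..
........
........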